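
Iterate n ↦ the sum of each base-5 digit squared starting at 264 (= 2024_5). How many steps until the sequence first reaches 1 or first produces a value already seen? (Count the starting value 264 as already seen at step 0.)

264 = (2,0,2,4)_5 → 24
24 = (4,4)_5 → 32
32 = (1,1,2)_5 → 6
6 = (1,1)_5 → 2
2 = (2)_5 → 4
4 = (4)_5 → 16
16 = (3,1)_5 → 10
10 = (2,0)_5 → 4  — 4 repeats.
That took 8 steps.

8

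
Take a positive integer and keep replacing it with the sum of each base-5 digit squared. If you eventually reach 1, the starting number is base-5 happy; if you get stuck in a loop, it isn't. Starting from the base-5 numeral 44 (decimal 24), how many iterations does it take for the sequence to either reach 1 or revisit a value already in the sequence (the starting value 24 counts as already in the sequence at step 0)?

7

24 = (4,4)_5 → 4² + 4² = 32
32 = (1,1,2)_5 → 1² + 1² + 2² = 6
6 = (1,1)_5 → 1² + 1² = 2
2 = (2)_5 → 2² = 4
4 = (4)_5 → 4² = 16
16 = (3,1)_5 → 3² + 1² = 10
10 = (2,0)_5 → 2² + 0² = 4  — 4 repeats.
That took 7 steps.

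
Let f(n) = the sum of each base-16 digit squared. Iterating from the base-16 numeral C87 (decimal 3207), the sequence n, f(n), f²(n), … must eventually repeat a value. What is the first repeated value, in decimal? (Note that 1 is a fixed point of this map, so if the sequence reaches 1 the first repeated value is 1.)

3207 = (12,8,7)_16 → 257
257 = (1,0,1)_16 → 2
2 = (2)_16 → 4
4 = (4)_16 → 16
16 = (1,0)_16 → 1  — reached the fixed point 1.
1 → 1, so 1 is the first repeated value.

1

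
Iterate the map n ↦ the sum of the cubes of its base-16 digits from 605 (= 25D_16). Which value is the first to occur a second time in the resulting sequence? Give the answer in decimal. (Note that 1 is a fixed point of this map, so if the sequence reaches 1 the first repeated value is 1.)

605 = (2,5,13)_16 → 2³ + 5³ + 13³ = 8 + 125 + 2197 = 2330
2330 = (9,1,10)_16 → 9³ + 1³ + 10³ = 729 + 1 + 1000 = 1730
1730 = (6,12,2)_16 → 6³ + 12³ + 2³ = 216 + 1728 + 8 = 1952
1952 = (7,10,0)_16 → 7³ + 10³ + 0³ = 343 + 1000 + 0 = 1343
1343 = (5,3,15)_16 → 5³ + 3³ + 15³ = 125 + 27 + 3375 = 3527
3527 = (13,12,7)_16 → 13³ + 12³ + 7³ = 2197 + 1728 + 343 = 4268
4268 = (1,0,10,12)_16 → 1³ + 0³ + 10³ + 12³ = 1 + 0 + 1000 + 1728 = 2729
2729 = (10,10,9)_16 → 10³ + 10³ + 9³ = 1000 + 1000 + 729 = 2729  — 2729 already appeared earlier.

2729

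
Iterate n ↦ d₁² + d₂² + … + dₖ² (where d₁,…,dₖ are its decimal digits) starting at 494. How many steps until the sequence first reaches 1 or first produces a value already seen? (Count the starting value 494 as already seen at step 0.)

494 → 4² + 9² + 4² = 113
113 → 1² + 1² + 3² = 11
11 → 1² + 1² = 2
2 → 2² = 4
4 → 4² = 16
16 → 1² + 6² = 37
37 → 3² + 7² = 58
58 → 5² + 8² = 89
89 → 8² + 9² = 145
145 → 1² + 4² + 5² = 42
42 → 4² + 2² = 20
20 → 2² + 0² = 4  — 4 repeats.
That took 12 steps.

12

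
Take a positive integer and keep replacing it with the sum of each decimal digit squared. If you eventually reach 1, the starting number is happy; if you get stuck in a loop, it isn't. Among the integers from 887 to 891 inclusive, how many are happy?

887: 887 → 177 → 99 → 162 → 41 → 17 → 50 → 25 → 29 → 85 → 89 → 145 → 42 → 20 → 4 → 16 → 37 → 58 → 89  (repeats 89)
888: 888 → 192 → 86 → 100 → 1  (reaches 1)
889: 889 → 209 → 85 → 89 → 145 → 42 → 20 → 4 → 16 → 37 → 58 → 89  (repeats 89)
890: 890 → 145 → 42 → 20 → 4 → 16 → 37 → 58 → 89 → 145  (repeats 145)
891: 891 → 146 → 53 → 34 → 25 → 29 → 85 → 89 → 145 → 42 → 20 → 4 → 16 → 37 → 58 → 89  (repeats 89)
happy: 888

1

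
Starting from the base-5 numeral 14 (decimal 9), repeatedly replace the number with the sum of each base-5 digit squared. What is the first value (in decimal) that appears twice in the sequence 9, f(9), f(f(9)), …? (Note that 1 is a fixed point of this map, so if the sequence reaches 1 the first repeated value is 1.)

13

9 = (1,4)_5 → 1² + 4² = 1 + 16 = 17
17 = (3,2)_5 → 3² + 2² = 9 + 4 = 13
13 = (2,3)_5 → 2² + 3² = 4 + 9 = 13  — 13 already appeared earlier.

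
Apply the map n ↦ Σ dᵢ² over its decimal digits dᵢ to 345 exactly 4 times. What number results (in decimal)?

85

345 → 3² + 4² + 5² = 50
50 → 5² + 0² = 25
25 → 2² + 5² = 29
29 → 2² + 9² = 85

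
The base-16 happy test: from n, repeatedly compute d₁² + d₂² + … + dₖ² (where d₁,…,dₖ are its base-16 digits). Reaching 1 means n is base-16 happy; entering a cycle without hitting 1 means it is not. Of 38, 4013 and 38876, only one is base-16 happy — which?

38

38: 38 → 40 → 68 → 32 → 4 → 16 → 1  — reaches 1 (base-16 happy)
4013: 4013 → 494 → 393 → 146 → 85 → 50 → 13 → 169 → 181 → 146  — repeats 146 (not base-16 happy)
38876: 38876 → 443 → 243 → 234 → 296 → 69 → 41 → 85 → 50 → 13 → 169 → 181 → 146 → 85  — repeats 85 (not base-16 happy)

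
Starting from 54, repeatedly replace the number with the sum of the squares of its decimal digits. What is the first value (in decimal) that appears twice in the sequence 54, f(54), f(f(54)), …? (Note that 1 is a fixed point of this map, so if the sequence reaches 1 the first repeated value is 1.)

54 → 5² + 4² = 41
41 → 4² + 1² = 17
17 → 1² + 7² = 50
50 → 5² + 0² = 25
25 → 2² + 5² = 29
29 → 2² + 9² = 85
85 → 8² + 5² = 89
89 → 8² + 9² = 145
145 → 1² + 4² + 5² = 42
42 → 4² + 2² = 20
20 → 2² + 0² = 4
4 → 4² = 16
16 → 1² + 6² = 37
37 → 3² + 7² = 58
58 → 5² + 8² = 89  — 89 already appeared earlier.

89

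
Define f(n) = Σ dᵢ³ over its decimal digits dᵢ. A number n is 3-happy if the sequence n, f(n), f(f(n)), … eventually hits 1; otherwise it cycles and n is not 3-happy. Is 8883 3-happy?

not 3-happy

8883 → 8³ + 8³ + 8³ + 3³ = 512 + 512 + 512 + 27 = 1563
1563 → 1³ + 5³ + 6³ + 3³ = 1 + 125 + 216 + 27 = 369
369 → 3³ + 6³ + 9³ = 27 + 216 + 729 = 972
972 → 9³ + 7³ + 2³ = 729 + 343 + 8 = 1080
1080 → 1³ + 0³ + 8³ + 0³ = 1 + 0 + 512 + 0 = 513
513 → 5³ + 1³ + 3³ = 125 + 1 + 27 = 153
153 → 1³ + 5³ + 3³ = 1 + 125 + 27 = 153  — 153 already seen; the sequence cycles without reaching 1.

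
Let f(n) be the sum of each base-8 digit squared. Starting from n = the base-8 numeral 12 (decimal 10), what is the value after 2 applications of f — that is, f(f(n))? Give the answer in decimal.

10 = (1,2)_8 → 1² + 2² = 1 + 4 = 5
5 = (5)_8 → 5² = 25

25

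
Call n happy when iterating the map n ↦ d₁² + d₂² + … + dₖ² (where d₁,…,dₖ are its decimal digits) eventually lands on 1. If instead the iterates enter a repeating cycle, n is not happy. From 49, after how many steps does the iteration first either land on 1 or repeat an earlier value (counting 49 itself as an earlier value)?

49 → 4² + 9² = 97
97 → 9² + 7² = 130
130 → 1² + 3² + 0² = 10
10 → 1² + 0² = 1  — reached 1.
That took 4 steps.

4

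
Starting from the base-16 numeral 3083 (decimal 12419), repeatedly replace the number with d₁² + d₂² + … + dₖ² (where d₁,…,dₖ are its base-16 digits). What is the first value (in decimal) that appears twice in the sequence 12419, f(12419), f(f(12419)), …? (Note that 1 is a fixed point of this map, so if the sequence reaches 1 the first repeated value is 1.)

169

12419 = (3,0,8,3)_16 → 3² + 0² + 8² + 3² = 82
82 = (5,2)_16 → 5² + 2² = 29
29 = (1,13)_16 → 1² + 13² = 170
170 = (10,10)_16 → 10² + 10² = 200
200 = (12,8)_16 → 12² + 8² = 208
208 = (13,0)_16 → 13² + 0² = 169
169 = (10,9)_16 → 10² + 9² = 181
181 = (11,5)_16 → 11² + 5² = 146
146 = (9,2)_16 → 9² + 2² = 85
85 = (5,5)_16 → 5² + 5² = 50
50 = (3,2)_16 → 3² + 2² = 13
13 = (13)_16 → 13² = 169  — 169 already appeared earlier.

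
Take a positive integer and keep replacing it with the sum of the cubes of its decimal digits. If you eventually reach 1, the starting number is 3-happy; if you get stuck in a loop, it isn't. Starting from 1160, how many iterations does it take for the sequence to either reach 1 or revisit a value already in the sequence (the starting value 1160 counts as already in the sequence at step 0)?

1160 → 1³ + 1³ + 6³ + 0³ = 218
218 → 2³ + 1³ + 8³ = 521
521 → 5³ + 2³ + 1³ = 134
134 → 1³ + 3³ + 4³ = 92
92 → 9³ + 2³ = 737
737 → 7³ + 3³ + 7³ = 713
713 → 7³ + 1³ + 3³ = 371
371 → 3³ + 7³ + 1³ = 371  — 371 repeats.
That took 8 steps.

8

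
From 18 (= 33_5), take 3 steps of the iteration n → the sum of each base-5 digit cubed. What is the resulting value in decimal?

18 = (3,3)_5 → 3³ + 3³ = 54
54 = (2,0,4)_5 → 2³ + 0³ + 4³ = 72
72 = (2,4,2)_5 → 2³ + 4³ + 2³ = 80

80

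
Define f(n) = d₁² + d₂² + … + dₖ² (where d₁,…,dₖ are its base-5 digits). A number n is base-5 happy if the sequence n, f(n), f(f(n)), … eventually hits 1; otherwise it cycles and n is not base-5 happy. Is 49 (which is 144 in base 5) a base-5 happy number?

base-5 happy

49 = (1,4,4)_5 → 33
33 = (1,1,3)_5 → 11
11 = (2,1)_5 → 5
5 = (1,0)_5 → 1  — reached 1.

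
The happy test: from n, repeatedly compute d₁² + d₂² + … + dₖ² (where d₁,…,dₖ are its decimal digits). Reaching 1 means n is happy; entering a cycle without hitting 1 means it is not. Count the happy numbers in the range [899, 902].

2

899: 899 → 226 → 44 → 32 → 13 → 10 → 1  (reaches 1)
900: 900 → 81 → 65 → 61 → 37 → 58 → 89 → 145 → 42 → 20 → 4 → 16 → 37  (repeats 37)
901: 901 → 82 → 68 → 100 → 1  (reaches 1)
902: 902 → 85 → 89 → 145 → 42 → 20 → 4 → 16 → 37 → 58 → 89  (repeats 89)
happy: 899, 901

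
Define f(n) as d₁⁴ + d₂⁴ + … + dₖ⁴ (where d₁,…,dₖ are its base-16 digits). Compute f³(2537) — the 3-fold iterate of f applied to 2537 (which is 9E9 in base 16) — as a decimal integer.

2537 = (9,14,9)_16 → 9⁴ + 14⁴ + 9⁴ = 51538
51538 = (12,9,5,2)_16 → 12⁴ + 9⁴ + 5⁴ + 2⁴ = 27938
27938 = (6,13,2,2)_16 → 6⁴ + 13⁴ + 2⁴ + 2⁴ = 29889

29889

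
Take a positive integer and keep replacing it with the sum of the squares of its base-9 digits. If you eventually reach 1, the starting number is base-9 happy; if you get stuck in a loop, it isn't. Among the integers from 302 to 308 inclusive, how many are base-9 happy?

302: 302 → 70 → 98 → 66 → 58 → 52 → 74 → 68 → 74  (repeats 74)
303: 303 → 81 → 1  (reaches 1)
304: 304 → 94 → 18 → 4 → 16 → 50 → 50  (repeats 50)
305: 305 → 109 → 11 → 5 → 25 → 53 → 89 → 65 → 53  (repeats 53)
306: 306 → 58 → 52 → 74 → 68 → 74  (repeats 74)
307: 307 → 59 → 61 → 85 → 17 → 65 → 53 → 89 → 65  (repeats 65)
308: 308 → 62 → 100 → 6 → 36 → 16 → 50 → 50  (repeats 50)
base-9 happy: 303

1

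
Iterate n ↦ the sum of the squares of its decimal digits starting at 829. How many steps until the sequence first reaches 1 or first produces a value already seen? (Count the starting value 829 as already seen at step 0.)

11

829 → 8² + 2² + 9² = 64 + 4 + 81 = 149
149 → 1² + 4² + 9² = 1 + 16 + 81 = 98
98 → 9² + 8² = 81 + 64 = 145
145 → 1² + 4² + 5² = 1 + 16 + 25 = 42
42 → 4² + 2² = 16 + 4 = 20
20 → 2² + 0² = 4 + 0 = 4
4 → 4² = 16
16 → 1² + 6² = 1 + 36 = 37
37 → 3² + 7² = 9 + 49 = 58
58 → 5² + 8² = 25 + 64 = 89
89 → 8² + 9² = 64 + 81 = 145  — 145 repeats.
That took 11 steps.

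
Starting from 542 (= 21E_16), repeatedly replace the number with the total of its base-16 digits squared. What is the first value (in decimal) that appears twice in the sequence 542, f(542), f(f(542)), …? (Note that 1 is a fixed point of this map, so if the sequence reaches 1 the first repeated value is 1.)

169

542 = (2,1,14)_16 → 2² + 1² + 14² = 4 + 1 + 196 = 201
201 = (12,9)_16 → 12² + 9² = 144 + 81 = 225
225 = (14,1)_16 → 14² + 1² = 196 + 1 = 197
197 = (12,5)_16 → 12² + 5² = 144 + 25 = 169
169 = (10,9)_16 → 10² + 9² = 100 + 81 = 181
181 = (11,5)_16 → 11² + 5² = 121 + 25 = 146
146 = (9,2)_16 → 9² + 2² = 81 + 4 = 85
85 = (5,5)_16 → 5² + 5² = 25 + 25 = 50
50 = (3,2)_16 → 3² + 2² = 9 + 4 = 13
13 = (13)_16 → 13² = 169  — 169 already appeared earlier.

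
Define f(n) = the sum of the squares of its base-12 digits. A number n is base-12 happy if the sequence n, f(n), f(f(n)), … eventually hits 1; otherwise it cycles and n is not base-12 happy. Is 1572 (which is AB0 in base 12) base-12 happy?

not base-12 happy

1572 = (10,11,0)_12 → 10² + 11² + 0² = 221
221 = (1,6,5)_12 → 1² + 6² + 5² = 62
62 = (5,2)_12 → 5² + 2² = 29
29 = (2,5)_12 → 2² + 5² = 29  — 29 already seen; the sequence cycles without reaching 1.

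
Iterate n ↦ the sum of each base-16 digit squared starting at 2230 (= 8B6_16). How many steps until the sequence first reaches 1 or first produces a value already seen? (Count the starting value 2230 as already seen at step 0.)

11

2230 = (8,11,6)_16 → 221
221 = (13,13)_16 → 338
338 = (1,5,2)_16 → 30
30 = (1,14)_16 → 197
197 = (12,5)_16 → 169
169 = (10,9)_16 → 181
181 = (11,5)_16 → 146
146 = (9,2)_16 → 85
85 = (5,5)_16 → 50
50 = (3,2)_16 → 13
13 = (13)_16 → 169  — 169 repeats.
That took 11 steps.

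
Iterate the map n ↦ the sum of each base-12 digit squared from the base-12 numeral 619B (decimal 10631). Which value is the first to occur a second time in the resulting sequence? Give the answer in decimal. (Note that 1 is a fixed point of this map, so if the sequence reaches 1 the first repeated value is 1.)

10631 = (6,1,9,11)_12 → 6² + 1² + 9² + 11² = 36 + 1 + 81 + 121 = 239
239 = (1,7,11)_12 → 1² + 7² + 11² = 1 + 49 + 121 = 171
171 = (1,2,3)_12 → 1² + 2² + 3² = 1 + 4 + 9 = 14
14 = (1,2)_12 → 1² + 2² = 1 + 4 = 5
5 = (5)_12 → 5² = 25
25 = (2,1)_12 → 2² + 1² = 4 + 1 = 5  — 5 already appeared earlier.

5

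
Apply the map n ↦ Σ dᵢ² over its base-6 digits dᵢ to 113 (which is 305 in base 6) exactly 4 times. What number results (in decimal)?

20

113 = (3,0,5)_6 → 3² + 0² + 5² = 34
34 = (5,4)_6 → 5² + 4² = 41
41 = (1,0,5)_6 → 1² + 0² + 5² = 26
26 = (4,2)_6 → 4² + 2² = 20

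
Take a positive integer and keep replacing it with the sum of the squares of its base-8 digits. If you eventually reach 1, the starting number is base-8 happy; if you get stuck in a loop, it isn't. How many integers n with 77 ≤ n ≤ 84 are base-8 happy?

77: 77 → 27 → 18 → 8 → 1  (reaches 1)
78: 78 → 38 → 52 → 52  (repeats 52)
79: 79 → 51 → 45 → 50 → 40 → 25 → 10 → 5 → 25  (repeats 25)
80: 80 → 5 → 25 → 10 → 5  (repeats 5)
81: 81 → 6 → 36 → 32 → 16 → 4 → 16  (repeats 16)
82: 82 → 9 → 2 → 4 → 16 → 4  (repeats 4)
83: 83 → 14 → 37 → 41 → 26 → 13 → 26  (repeats 26)
84: 84 → 21 → 29 → 34 → 20 → 20  (repeats 20)
base-8 happy: 77

1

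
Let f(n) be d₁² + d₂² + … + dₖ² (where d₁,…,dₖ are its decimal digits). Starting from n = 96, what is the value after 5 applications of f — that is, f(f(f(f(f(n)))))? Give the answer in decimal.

96 → 9² + 6² = 117
117 → 1² + 1² + 7² = 51
51 → 5² + 1² = 26
26 → 2² + 6² = 40
40 → 4² + 0² = 16

16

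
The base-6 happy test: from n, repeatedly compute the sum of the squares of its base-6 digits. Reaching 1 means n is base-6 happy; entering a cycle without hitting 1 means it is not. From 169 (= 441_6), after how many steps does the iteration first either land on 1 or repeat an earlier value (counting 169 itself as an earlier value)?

11

169 = (4,4,1)_6 → 4² + 4² + 1² = 16 + 16 + 1 = 33
33 = (5,3)_6 → 5² + 3² = 25 + 9 = 34
34 = (5,4)_6 → 5² + 4² = 25 + 16 = 41
41 = (1,0,5)_6 → 1² + 0² + 5² = 1 + 0 + 25 = 26
26 = (4,2)_6 → 4² + 2² = 16 + 4 = 20
20 = (3,2)_6 → 3² + 2² = 9 + 4 = 13
13 = (2,1)_6 → 2² + 1² = 4 + 1 = 5
5 = (5)_6 → 5² = 25
25 = (4,1)_6 → 4² + 1² = 16 + 1 = 17
17 = (2,5)_6 → 2² + 5² = 4 + 25 = 29
29 = (4,5)_6 → 4² + 5² = 16 + 25 = 41  — 41 repeats.
That took 11 steps.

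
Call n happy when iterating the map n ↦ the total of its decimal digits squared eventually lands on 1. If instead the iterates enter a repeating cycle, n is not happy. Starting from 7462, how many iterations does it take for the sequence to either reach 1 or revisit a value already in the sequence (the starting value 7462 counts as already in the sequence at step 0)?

12

7462 → 7² + 4² + 6² + 2² = 49 + 16 + 36 + 4 = 105
105 → 1² + 0² + 5² = 1 + 0 + 25 = 26
26 → 2² + 6² = 4 + 36 = 40
40 → 4² + 0² = 16 + 0 = 16
16 → 1² + 6² = 1 + 36 = 37
37 → 3² + 7² = 9 + 49 = 58
58 → 5² + 8² = 25 + 64 = 89
89 → 8² + 9² = 64 + 81 = 145
145 → 1² + 4² + 5² = 1 + 16 + 25 = 42
42 → 4² + 2² = 16 + 4 = 20
20 → 2² + 0² = 4 + 0 = 4
4 → 4² = 16  — 16 repeats.
That took 12 steps.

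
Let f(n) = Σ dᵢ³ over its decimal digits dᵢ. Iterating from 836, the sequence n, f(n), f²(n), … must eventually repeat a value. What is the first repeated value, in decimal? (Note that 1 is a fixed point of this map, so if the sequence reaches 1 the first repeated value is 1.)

371

836 → 8³ + 3³ + 6³ = 755
755 → 7³ + 5³ + 5³ = 593
593 → 5³ + 9³ + 3³ = 881
881 → 8³ + 8³ + 1³ = 1025
1025 → 1³ + 0³ + 2³ + 5³ = 134
134 → 1³ + 3³ + 4³ = 92
92 → 9³ + 2³ = 737
737 → 7³ + 3³ + 7³ = 713
713 → 7³ + 1³ + 3³ = 371
371 → 3³ + 7³ + 1³ = 371  — 371 already appeared earlier.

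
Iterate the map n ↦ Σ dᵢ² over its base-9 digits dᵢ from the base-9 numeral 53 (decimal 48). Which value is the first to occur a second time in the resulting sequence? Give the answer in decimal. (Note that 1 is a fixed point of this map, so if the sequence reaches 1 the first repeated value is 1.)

74

48 = (5,3)_9 → 5² + 3² = 25 + 9 = 34
34 = (3,7)_9 → 3² + 7² = 9 + 49 = 58
58 = (6,4)_9 → 6² + 4² = 36 + 16 = 52
52 = (5,7)_9 → 5² + 7² = 25 + 49 = 74
74 = (8,2)_9 → 8² + 2² = 64 + 4 = 68
68 = (7,5)_9 → 7² + 5² = 49 + 25 = 74  — 74 already appeared earlier.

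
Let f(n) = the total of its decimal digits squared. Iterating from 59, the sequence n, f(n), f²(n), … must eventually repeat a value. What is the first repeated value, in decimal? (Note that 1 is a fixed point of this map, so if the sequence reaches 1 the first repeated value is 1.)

37

59 → 5² + 9² = 106
106 → 1² + 0² + 6² = 37
37 → 3² + 7² = 58
58 → 5² + 8² = 89
89 → 8² + 9² = 145
145 → 1² + 4² + 5² = 42
42 → 4² + 2² = 20
20 → 2² + 0² = 4
4 → 4² = 16
16 → 1² + 6² = 37  — 37 already appeared earlier.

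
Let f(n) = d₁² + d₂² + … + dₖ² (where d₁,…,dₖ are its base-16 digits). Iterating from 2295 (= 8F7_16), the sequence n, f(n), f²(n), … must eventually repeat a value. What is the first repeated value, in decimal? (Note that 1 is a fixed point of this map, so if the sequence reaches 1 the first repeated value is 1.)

169

2295 = (8,15,7)_16 → 338
338 = (1,5,2)_16 → 30
30 = (1,14)_16 → 197
197 = (12,5)_16 → 169
169 = (10,9)_16 → 181
181 = (11,5)_16 → 146
146 = (9,2)_16 → 85
85 = (5,5)_16 → 50
50 = (3,2)_16 → 13
13 = (13)_16 → 169  — 169 already appeared earlier.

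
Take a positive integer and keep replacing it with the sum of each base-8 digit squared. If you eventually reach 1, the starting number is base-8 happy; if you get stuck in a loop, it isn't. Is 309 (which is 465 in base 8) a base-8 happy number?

base-8 happy

309 = (4,6,5)_8 → 77
77 = (1,1,5)_8 → 27
27 = (3,3)_8 → 18
18 = (2,2)_8 → 8
8 = (1,0)_8 → 1  — reached 1.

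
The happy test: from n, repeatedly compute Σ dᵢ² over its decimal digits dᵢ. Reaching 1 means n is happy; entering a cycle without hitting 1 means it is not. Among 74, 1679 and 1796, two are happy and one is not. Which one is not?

74

74: 74 → 65 → 61 → 37 → 58 → 89 → 145 → 42 → 20 → 4 → 16 → 37  — repeats 37 (not happy)
1679: 1679 → 167 → 86 → 100 → 1  — reaches 1 (happy)
1796: 1796 → 167 → 86 → 100 → 1  — reaches 1 (happy)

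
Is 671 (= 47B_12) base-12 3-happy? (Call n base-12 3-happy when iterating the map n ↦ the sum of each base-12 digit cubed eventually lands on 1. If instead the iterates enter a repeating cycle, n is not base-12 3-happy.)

not base-12 3-happy

671 = (4,7,11)_12 → 4³ + 7³ + 11³ = 64 + 343 + 1331 = 1738
1738 = (1,0,0,10)_12 → 1³ + 0³ + 0³ + 10³ = 1 + 0 + 0 + 1000 = 1001
1001 = (6,11,5)_12 → 6³ + 11³ + 5³ = 216 + 1331 + 125 = 1672
1672 = (11,7,4)_12 → 11³ + 7³ + 4³ = 1331 + 343 + 64 = 1738  — 1738 already seen; the sequence cycles without reaching 1.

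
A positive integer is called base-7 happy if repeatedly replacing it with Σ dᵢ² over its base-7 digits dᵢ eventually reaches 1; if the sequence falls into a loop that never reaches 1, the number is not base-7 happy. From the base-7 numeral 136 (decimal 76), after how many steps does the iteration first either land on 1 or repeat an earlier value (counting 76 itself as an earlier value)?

4

76 = (1,3,6)_7 → 1² + 3² + 6² = 46
46 = (6,4)_7 → 6² + 4² = 52
52 = (1,0,3)_7 → 1² + 0² + 3² = 10
10 = (1,3)_7 → 1² + 3² = 10  — 10 repeats.
That took 4 steps.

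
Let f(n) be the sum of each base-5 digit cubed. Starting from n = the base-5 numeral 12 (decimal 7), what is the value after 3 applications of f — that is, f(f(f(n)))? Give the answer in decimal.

7 = (1,2)_5 → 9
9 = (1,4)_5 → 65
65 = (2,3,0)_5 → 35

35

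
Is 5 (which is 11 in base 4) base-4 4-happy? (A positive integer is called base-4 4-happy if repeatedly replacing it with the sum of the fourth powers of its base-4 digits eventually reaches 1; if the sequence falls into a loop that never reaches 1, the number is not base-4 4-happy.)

base-4 4-happy

5 = (1,1)_4 → 1⁴ + 1⁴ = 1 + 1 = 2
2 = (2)_4 → 2⁴ = 16
16 = (1,0,0)_4 → 1⁴ + 0⁴ + 0⁴ = 1 + 0 + 0 = 1  — reached 1.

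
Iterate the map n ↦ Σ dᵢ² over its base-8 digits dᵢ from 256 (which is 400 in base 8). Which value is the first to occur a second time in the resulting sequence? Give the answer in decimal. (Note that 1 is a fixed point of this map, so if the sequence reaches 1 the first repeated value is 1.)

16

256 = (4,0,0)_8 → 4² + 0² + 0² = 16
16 = (2,0)_8 → 2² + 0² = 4
4 = (4)_8 → 4² = 16  — 16 already appeared earlier.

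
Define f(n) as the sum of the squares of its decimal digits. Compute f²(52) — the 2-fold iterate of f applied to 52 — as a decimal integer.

52 → 5² + 2² = 29
29 → 2² + 9² = 85

85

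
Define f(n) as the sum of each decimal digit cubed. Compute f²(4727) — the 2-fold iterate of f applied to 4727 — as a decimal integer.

980

4727 → 4³ + 7³ + 2³ + 7³ = 64 + 343 + 8 + 343 = 758
758 → 7³ + 5³ + 8³ = 343 + 125 + 512 = 980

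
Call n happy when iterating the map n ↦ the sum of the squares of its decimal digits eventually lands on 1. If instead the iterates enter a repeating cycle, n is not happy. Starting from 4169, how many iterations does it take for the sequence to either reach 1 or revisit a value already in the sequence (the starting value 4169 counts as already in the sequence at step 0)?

4169 → 4² + 1² + 6² + 9² = 16 + 1 + 36 + 81 = 134
134 → 1² + 3² + 4² = 1 + 9 + 16 = 26
26 → 2² + 6² = 4 + 36 = 40
40 → 4² + 0² = 16 + 0 = 16
16 → 1² + 6² = 1 + 36 = 37
37 → 3² + 7² = 9 + 49 = 58
58 → 5² + 8² = 25 + 64 = 89
89 → 8² + 9² = 64 + 81 = 145
145 → 1² + 4² + 5² = 1 + 16 + 25 = 42
42 → 4² + 2² = 16 + 4 = 20
20 → 2² + 0² = 4 + 0 = 4
4 → 4² = 16  — 16 repeats.
That took 12 steps.

12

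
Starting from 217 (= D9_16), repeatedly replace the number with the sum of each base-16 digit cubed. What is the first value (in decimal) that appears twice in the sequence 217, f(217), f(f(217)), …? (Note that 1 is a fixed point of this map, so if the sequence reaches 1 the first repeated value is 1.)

2926

217 = (13,9)_16 → 2926
2926 = (11,6,14)_16 → 4291
4291 = (1,0,12,3)_16 → 1756
1756 = (6,13,12)_16 → 4141
4141 = (1,0,2,13)_16 → 2206
2206 = (8,9,14)_16 → 3985
3985 = (15,9,1)_16 → 4105
4105 = (1,0,0,9)_16 → 730
730 = (2,13,10)_16 → 3205
3205 = (12,8,5)_16 → 2365
2365 = (9,3,13)_16 → 2953
2953 = (11,8,9)_16 → 2572
2572 = (10,0,12)_16 → 2728
2728 = (10,10,8)_16 → 2512
2512 = (9,13,0)_16 → 2926  — 2926 already appeared earlier.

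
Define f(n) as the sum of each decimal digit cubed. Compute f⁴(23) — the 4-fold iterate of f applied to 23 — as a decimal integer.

23 → 2³ + 3³ = 35
35 → 3³ + 5³ = 152
152 → 1³ + 5³ + 2³ = 134
134 → 1³ + 3³ + 4³ = 92

92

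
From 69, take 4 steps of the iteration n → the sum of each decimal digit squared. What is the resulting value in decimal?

69 → 6² + 9² = 36 + 81 = 117
117 → 1² + 1² + 7² = 1 + 1 + 49 = 51
51 → 5² + 1² = 25 + 1 = 26
26 → 2² + 6² = 4 + 36 = 40

40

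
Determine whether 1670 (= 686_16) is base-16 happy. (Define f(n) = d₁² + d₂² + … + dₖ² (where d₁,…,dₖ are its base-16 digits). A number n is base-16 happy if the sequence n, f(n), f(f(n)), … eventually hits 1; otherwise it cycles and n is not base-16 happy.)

base-16 happy

1670 = (6,8,6)_16 → 136
136 = (8,8)_16 → 128
128 = (8,0)_16 → 64
64 = (4,0)_16 → 16
16 = (1,0)_16 → 1  — reached 1.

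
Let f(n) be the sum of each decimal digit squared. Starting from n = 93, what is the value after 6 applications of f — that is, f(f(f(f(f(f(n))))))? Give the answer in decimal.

58

93 → 9² + 3² = 81 + 9 = 90
90 → 9² + 0² = 81 + 0 = 81
81 → 8² + 1² = 64 + 1 = 65
65 → 6² + 5² = 36 + 25 = 61
61 → 6² + 1² = 36 + 1 = 37
37 → 3² + 7² = 9 + 49 = 58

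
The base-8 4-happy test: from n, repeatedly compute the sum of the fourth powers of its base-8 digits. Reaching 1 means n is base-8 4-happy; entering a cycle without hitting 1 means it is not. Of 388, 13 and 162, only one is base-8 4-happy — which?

388: 388 → 1552 → 97 → 258 → 272 → 272  — repeats 272 (not base-8 4-happy)
13: 13 → 626 → 1314 → 544 → 257 → 257  — repeats 257 (not base-8 4-happy)
162: 162 → 288 → 512 → 1  — reaches 1 (base-8 4-happy)

162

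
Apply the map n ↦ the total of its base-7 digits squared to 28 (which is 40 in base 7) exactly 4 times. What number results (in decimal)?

28 = (4,0)_7 → 4² + 0² = 16
16 = (2,2)_7 → 2² + 2² = 8
8 = (1,1)_7 → 1² + 1² = 2
2 = (2)_7 → 2² = 4

4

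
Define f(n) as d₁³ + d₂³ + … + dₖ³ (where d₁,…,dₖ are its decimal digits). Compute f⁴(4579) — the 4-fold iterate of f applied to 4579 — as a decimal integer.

4579 → 4³ + 5³ + 7³ + 9³ = 1261
1261 → 1³ + 2³ + 6³ + 1³ = 226
226 → 2³ + 2³ + 6³ = 232
232 → 2³ + 3³ + 2³ = 43

43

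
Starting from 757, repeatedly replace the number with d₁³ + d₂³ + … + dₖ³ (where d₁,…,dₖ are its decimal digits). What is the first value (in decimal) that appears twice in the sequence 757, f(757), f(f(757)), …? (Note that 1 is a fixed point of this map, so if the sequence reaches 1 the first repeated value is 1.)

370

757 → 7³ + 5³ + 7³ = 343 + 125 + 343 = 811
811 → 8³ + 1³ + 1³ = 512 + 1 + 1 = 514
514 → 5³ + 1³ + 4³ = 125 + 1 + 64 = 190
190 → 1³ + 9³ + 0³ = 1 + 729 + 0 = 730
730 → 7³ + 3³ + 0³ = 343 + 27 + 0 = 370
370 → 3³ + 7³ + 0³ = 27 + 343 + 0 = 370  — 370 already appeared earlier.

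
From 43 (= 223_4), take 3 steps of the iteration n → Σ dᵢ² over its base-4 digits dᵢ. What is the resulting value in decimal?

43 = (2,2,3)_4 → 2² + 2² + 3² = 4 + 4 + 9 = 17
17 = (1,0,1)_4 → 1² + 0² + 1² = 1 + 0 + 1 = 2
2 = (2)_4 → 2² = 4

4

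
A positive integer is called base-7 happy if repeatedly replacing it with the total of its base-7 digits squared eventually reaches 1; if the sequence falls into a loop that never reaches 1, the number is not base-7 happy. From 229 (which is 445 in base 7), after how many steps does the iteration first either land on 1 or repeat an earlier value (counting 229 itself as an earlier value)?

6

229 = (4,4,5)_7 → 4² + 4² + 5² = 16 + 16 + 25 = 57
57 = (1,1,1)_7 → 1² + 1² + 1² = 1 + 1 + 1 = 3
3 = (3)_7 → 3² = 9
9 = (1,2)_7 → 1² + 2² = 1 + 4 = 5
5 = (5)_7 → 5² = 25
25 = (3,4)_7 → 3² + 4² = 9 + 16 = 25  — 25 repeats.
That took 6 steps.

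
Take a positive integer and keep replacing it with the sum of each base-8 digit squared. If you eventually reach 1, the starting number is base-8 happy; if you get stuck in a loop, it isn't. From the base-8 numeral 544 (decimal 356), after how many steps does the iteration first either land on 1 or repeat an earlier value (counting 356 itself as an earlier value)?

356 = (5,4,4)_8 → 5² + 4² + 4² = 57
57 = (7,1)_8 → 7² + 1² = 50
50 = (6,2)_8 → 6² + 2² = 40
40 = (5,0)_8 → 5² + 0² = 25
25 = (3,1)_8 → 3² + 1² = 10
10 = (1,2)_8 → 1² + 2² = 5
5 = (5)_8 → 5² = 25  — 25 repeats.
That took 7 steps.

7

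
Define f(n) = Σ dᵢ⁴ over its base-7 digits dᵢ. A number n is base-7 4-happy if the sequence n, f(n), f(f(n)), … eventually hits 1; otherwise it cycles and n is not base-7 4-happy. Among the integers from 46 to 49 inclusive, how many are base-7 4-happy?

1

46: 46 → 1552 → 1218 → 1458 → 898 → 304 → 1378 → 1552  (repeats 1552)
47: 47 → 1921 → 963 → 1153 → 803 → 673 → 1923 → 1507 → 913 → 609 → 707 → 97 → 2593 → 1459 → 963  (repeats 963)
48: 48 → 2592 → 1394 → 338 → 2608 → 514 → 244 → 2848 → 1314 → 1956 → 2258 → 1808 → 1938 → 2258  (repeats 2258)
49: 49 → 1  (reaches 1)
base-7 4-happy: 49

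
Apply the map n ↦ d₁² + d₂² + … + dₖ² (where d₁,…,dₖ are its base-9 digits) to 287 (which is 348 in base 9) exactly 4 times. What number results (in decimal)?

287 = (3,4,8)_9 → 3² + 4² + 8² = 89
89 = (1,0,8)_9 → 1² + 0² + 8² = 65
65 = (7,2)_9 → 7² + 2² = 53
53 = (5,8)_9 → 5² + 8² = 89

89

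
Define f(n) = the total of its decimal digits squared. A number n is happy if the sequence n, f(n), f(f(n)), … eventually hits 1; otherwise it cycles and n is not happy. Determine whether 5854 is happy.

happy

5854 → 5² + 8² + 5² + 4² = 130
130 → 1² + 3² + 0² = 10
10 → 1² + 0² = 1  — reached 1.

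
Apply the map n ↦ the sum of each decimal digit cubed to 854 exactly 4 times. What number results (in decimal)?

854 → 8³ + 5³ + 4³ = 701
701 → 7³ + 0³ + 1³ = 344
344 → 3³ + 4³ + 4³ = 155
155 → 1³ + 5³ + 5³ = 251

251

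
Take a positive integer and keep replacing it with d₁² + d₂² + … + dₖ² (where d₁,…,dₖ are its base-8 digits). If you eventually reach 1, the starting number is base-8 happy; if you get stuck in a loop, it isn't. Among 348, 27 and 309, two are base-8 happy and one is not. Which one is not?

348: 348 → 50 → 40 → 25 → 10 → 5 → 25  — repeats 25 (not base-8 happy)
27: 27 → 18 → 8 → 1  — reaches 1 (base-8 happy)
309: 309 → 77 → 27 → 18 → 8 → 1  — reaches 1 (base-8 happy)

348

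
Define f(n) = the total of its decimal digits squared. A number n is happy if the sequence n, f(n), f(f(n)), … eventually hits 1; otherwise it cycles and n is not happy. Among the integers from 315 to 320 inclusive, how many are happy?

2

315: 315 → 35 → 34 → 25 → 29 → 85 → 89 → 145 → 42 → 20 → 4 → 16 → 37 → 58 → 89  (repeats 89)
316: 316 → 46 → 52 → 29 → 85 → 89 → 145 → 42 → 20 → 4 → 16 → 37 → 58 → 89  (repeats 89)
317: 317 → 59 → 106 → 37 → 58 → 89 → 145 → 42 → 20 → 4 → 16 → 37  (repeats 37)
318: 318 → 74 → 65 → 61 → 37 → 58 → 89 → 145 → 42 → 20 → 4 → 16 → 37  (repeats 37)
319: 319 → 91 → 82 → 68 → 100 → 1  (reaches 1)
320: 320 → 13 → 10 → 1  (reaches 1)
happy: 319, 320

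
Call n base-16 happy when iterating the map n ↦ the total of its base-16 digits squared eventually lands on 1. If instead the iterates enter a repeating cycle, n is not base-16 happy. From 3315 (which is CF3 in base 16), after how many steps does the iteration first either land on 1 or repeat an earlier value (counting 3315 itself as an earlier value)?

11

3315 = (12,15,3)_16 → 12² + 15² + 3² = 378
378 = (1,7,10)_16 → 1² + 7² + 10² = 150
150 = (9,6)_16 → 9² + 6² = 117
117 = (7,5)_16 → 7² + 5² = 74
74 = (4,10)_16 → 4² + 10² = 116
116 = (7,4)_16 → 7² + 4² = 65
65 = (4,1)_16 → 4² + 1² = 17
17 = (1,1)_16 → 1² + 1² = 2
2 = (2)_16 → 2² = 4
4 = (4)_16 → 4² = 16
16 = (1,0)_16 → 1² + 0² = 1  — reached 1.
That took 11 steps.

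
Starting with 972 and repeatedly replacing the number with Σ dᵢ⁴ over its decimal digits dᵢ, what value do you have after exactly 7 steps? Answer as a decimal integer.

972 → 8978
8978 → 17154
17154 → 3284
3284 → 4449
4449 → 7329
7329 → 9059
9059 → 13747

13747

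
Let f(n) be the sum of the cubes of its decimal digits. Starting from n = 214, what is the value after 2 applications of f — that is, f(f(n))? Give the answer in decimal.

214 → 2³ + 1³ + 4³ = 8 + 1 + 64 = 73
73 → 7³ + 3³ = 343 + 27 = 370

370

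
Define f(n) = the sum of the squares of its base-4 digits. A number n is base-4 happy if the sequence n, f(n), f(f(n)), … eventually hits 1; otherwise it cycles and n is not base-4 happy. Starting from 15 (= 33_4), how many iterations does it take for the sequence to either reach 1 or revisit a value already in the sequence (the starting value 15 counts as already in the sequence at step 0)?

15 = (3,3)_4 → 3² + 3² = 9 + 9 = 18
18 = (1,0,2)_4 → 1² + 0² + 2² = 1 + 0 + 4 = 5
5 = (1,1)_4 → 1² + 1² = 1 + 1 = 2
2 = (2)_4 → 2² = 4
4 = (1,0)_4 → 1² + 0² = 1 + 0 = 1  — reached 1.
That took 5 steps.

5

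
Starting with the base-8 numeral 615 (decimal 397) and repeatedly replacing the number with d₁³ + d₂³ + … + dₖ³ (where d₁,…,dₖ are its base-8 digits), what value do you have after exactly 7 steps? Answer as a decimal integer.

397 = (6,1,5)_8 → 6³ + 1³ + 5³ = 342
342 = (5,2,6)_8 → 5³ + 2³ + 6³ = 349
349 = (5,3,5)_8 → 5³ + 3³ + 5³ = 277
277 = (4,2,5)_8 → 4³ + 2³ + 5³ = 197
197 = (3,0,5)_8 → 3³ + 0³ + 5³ = 152
152 = (2,3,0)_8 → 2³ + 3³ + 0³ = 35
35 = (4,3)_8 → 4³ + 3³ = 91

91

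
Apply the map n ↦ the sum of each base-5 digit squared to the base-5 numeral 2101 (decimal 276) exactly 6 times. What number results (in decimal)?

4

276 = (2,1,0,1)_5 → 2² + 1² + 0² + 1² = 4 + 1 + 0 + 1 = 6
6 = (1,1)_5 → 1² + 1² = 1 + 1 = 2
2 = (2)_5 → 2² = 4
4 = (4)_5 → 4² = 16
16 = (3,1)_5 → 3² + 1² = 9 + 1 = 10
10 = (2,0)_5 → 2² + 0² = 4 + 0 = 4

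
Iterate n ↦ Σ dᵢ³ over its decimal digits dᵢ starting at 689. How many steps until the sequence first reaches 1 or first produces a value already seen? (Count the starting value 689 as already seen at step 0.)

689 → 6³ + 8³ + 9³ = 1457
1457 → 1³ + 4³ + 5³ + 7³ = 533
533 → 5³ + 3³ + 3³ = 179
179 → 1³ + 7³ + 9³ = 1073
1073 → 1³ + 0³ + 7³ + 3³ = 371
371 → 3³ + 7³ + 1³ = 371  — 371 repeats.
That took 6 steps.

6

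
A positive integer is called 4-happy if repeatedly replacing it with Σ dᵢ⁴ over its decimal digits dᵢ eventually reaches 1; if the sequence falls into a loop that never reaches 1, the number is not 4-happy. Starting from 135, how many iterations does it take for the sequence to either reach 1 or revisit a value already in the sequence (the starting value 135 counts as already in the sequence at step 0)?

135 → 707
707 → 4802
4802 → 4368
4368 → 5729
5729 → 9603
9603 → 7938
7938 → 13139
13139 → 6725
6725 → 4338
4338 → 4514
4514 → 1138
1138 → 4179
4179 → 9219
9219 → 13139  — 13139 repeats.
That took 14 steps.

14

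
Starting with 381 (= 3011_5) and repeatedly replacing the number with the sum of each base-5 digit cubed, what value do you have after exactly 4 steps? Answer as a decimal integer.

9

381 = (3,0,1,1)_5 → 3³ + 0³ + 1³ + 1³ = 29
29 = (1,0,4)_5 → 1³ + 0³ + 4³ = 65
65 = (2,3,0)_5 → 2³ + 3³ + 0³ = 35
35 = (1,2,0)_5 → 1³ + 2³ + 0³ = 9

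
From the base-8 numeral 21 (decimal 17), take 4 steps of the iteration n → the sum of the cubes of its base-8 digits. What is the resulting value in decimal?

17 = (2,1)_8 → 2³ + 1³ = 9
9 = (1,1)_8 → 1³ + 1³ = 2
2 = (2)_8 → 2³ = 8
8 = (1,0)_8 → 1³ + 0³ = 1

1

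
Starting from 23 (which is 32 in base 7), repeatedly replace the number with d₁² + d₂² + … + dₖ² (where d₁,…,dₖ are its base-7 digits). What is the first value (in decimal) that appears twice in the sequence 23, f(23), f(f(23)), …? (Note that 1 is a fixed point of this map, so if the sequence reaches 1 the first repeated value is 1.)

13

23 = (3,2)_7 → 3² + 2² = 9 + 4 = 13
13 = (1,6)_7 → 1² + 6² = 1 + 36 = 37
37 = (5,2)_7 → 5² + 2² = 25 + 4 = 29
29 = (4,1)_7 → 4² + 1² = 16 + 1 = 17
17 = (2,3)_7 → 2² + 3² = 4 + 9 = 13  — 13 already appeared earlier.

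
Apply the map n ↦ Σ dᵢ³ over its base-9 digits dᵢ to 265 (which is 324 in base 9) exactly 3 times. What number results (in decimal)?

1

265 = (3,2,4)_9 → 3³ + 2³ + 4³ = 99
99 = (1,2,0)_9 → 1³ + 2³ + 0³ = 9
9 = (1,0)_9 → 1³ + 0³ = 1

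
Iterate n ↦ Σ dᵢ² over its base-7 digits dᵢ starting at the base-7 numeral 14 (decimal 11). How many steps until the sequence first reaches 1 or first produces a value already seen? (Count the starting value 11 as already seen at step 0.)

5

11 = (1,4)_7 → 1² + 4² = 17
17 = (2,3)_7 → 2² + 3² = 13
13 = (1,6)_7 → 1² + 6² = 37
37 = (5,2)_7 → 5² + 2² = 29
29 = (4,1)_7 → 4² + 1² = 17  — 17 repeats.
That took 5 steps.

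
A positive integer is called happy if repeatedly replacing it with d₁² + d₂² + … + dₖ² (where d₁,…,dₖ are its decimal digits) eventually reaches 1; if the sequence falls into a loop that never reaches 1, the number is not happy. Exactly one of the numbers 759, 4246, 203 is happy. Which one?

203

759: 759 → 155 → 51 → 26 → 40 → 16 → 37 → 58 → 89 → 145 → 42 → 20 → 4 → 16  — repeats 16 (not happy)
4246: 4246 → 72 → 53 → 34 → 25 → 29 → 85 → 89 → 145 → 42 → 20 → 4 → 16 → 37 → 58 → 89  — repeats 89 (not happy)
203: 203 → 13 → 10 → 1  — reaches 1 (happy)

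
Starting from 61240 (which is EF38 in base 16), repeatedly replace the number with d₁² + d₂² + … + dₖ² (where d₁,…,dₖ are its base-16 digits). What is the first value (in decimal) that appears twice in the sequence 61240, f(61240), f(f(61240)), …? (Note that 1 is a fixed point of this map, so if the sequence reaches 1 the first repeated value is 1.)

146

61240 = (14,15,3,8)_16 → 14² + 15² + 3² + 8² = 196 + 225 + 9 + 64 = 494
494 = (1,14,14)_16 → 1² + 14² + 14² = 1 + 196 + 196 = 393
393 = (1,8,9)_16 → 1² + 8² + 9² = 1 + 64 + 81 = 146
146 = (9,2)_16 → 9² + 2² = 81 + 4 = 85
85 = (5,5)_16 → 5² + 5² = 25 + 25 = 50
50 = (3,2)_16 → 3² + 2² = 9 + 4 = 13
13 = (13)_16 → 13² = 169
169 = (10,9)_16 → 10² + 9² = 100 + 81 = 181
181 = (11,5)_16 → 11² + 5² = 121 + 25 = 146  — 146 already appeared earlier.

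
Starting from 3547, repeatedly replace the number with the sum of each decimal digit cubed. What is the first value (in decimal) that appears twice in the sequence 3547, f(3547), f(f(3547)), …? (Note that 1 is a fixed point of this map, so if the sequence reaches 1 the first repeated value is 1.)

370

3547 → 3³ + 5³ + 4³ + 7³ = 27 + 125 + 64 + 343 = 559
559 → 5³ + 5³ + 9³ = 125 + 125 + 729 = 979
979 → 9³ + 7³ + 9³ = 729 + 343 + 729 = 1801
1801 → 1³ + 8³ + 0³ + 1³ = 1 + 512 + 0 + 1 = 514
514 → 5³ + 1³ + 4³ = 125 + 1 + 64 = 190
190 → 1³ + 9³ + 0³ = 1 + 729 + 0 = 730
730 → 7³ + 3³ + 0³ = 343 + 27 + 0 = 370
370 → 3³ + 7³ + 0³ = 27 + 343 + 0 = 370  — 370 already appeared earlier.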